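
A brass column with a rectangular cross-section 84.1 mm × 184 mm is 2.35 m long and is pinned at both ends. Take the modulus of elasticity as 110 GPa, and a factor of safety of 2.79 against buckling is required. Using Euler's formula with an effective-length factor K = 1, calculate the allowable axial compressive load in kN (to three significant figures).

Buckling occurs about the weak axis: I_min = h·b³/12 = 184×84.1³/12 = 9.121×10^6 mm⁴ (b = 84.1 mm is the smaller dimension).
Effective length L_e = KL = 1×2.35 m = 2350 mm.
Euler critical load P_cr = π²EI/L_e² = π²×110000×9.121×10^6/2350² = 1.793×10^6 N.
P_allow = P_cr/n = 1.793×10^6/2.79 = 642700 N.

P_allow = 643 kN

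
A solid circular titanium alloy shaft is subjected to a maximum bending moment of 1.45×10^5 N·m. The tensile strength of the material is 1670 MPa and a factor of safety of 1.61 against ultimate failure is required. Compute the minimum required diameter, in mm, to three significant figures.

σ_allow = 1670/1.61 = 1037 MPa.
For a solid circular section σ = 32M/(πd³), so d³ = 32M/(π σ_allow) = 32×1.4500×10^8/(π×1037) = 1.424×10^6 mm³.
d = 112.5 mm.

d = 113 mm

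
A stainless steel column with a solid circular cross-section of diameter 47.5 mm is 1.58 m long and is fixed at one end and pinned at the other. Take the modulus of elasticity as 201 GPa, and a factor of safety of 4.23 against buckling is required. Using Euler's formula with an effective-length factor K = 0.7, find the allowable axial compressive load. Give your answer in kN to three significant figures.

P_allow = 95.8 kN

I = πd⁴/64 = π×47.5⁴/64 = 249900 mm⁴.
Effective length L_e = KL = 0.7×1.58 m = 1106 mm.
Euler critical load P_cr = π²EI/L_e² = π²×201000×249900/1106² = 405300 N.
P_allow = P_cr/n = 405300/4.23 = 95810 N.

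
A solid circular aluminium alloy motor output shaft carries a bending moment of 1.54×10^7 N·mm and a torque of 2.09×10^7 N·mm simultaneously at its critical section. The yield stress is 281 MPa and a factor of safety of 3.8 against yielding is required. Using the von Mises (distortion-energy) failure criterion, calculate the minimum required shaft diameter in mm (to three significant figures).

d = 148 mm

σ_allow = σ_y/n = 281/3.8 = 73.95 MPa.
For a solid shaft σ_b = 32M/(πd³) and τ = 16T/(πd³), so the von Mises stress is σ' = (16/πd³)·√(4M²+3T²).
√(4M²+3T²) = √(4×(1.540×10^7)² + 3×(2.090×10^7)²) = 4.753×10^7 N·mm.
d³ = 16×4.753×10^7/(π×73.95) = 3.273×10^6 mm³.
d = 148.5 mm.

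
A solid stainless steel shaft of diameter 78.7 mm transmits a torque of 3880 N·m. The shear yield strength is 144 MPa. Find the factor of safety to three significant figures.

τ = 16T/(πd³) = 16×3880000/(π×78.7³) = 40.54 MPa.
n = τ_limit/τ = 144/40.54 = 3.552.

n = 3.55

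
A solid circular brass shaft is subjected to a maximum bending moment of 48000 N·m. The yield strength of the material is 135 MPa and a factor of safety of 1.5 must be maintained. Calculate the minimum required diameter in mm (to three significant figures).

d = 176 mm

σ_allow = 135/1.5 = 90.00 MPa.
For a solid circular section σ = 32M/(πd³), so d³ = 32M/(π σ_allow) = 32×4.8000×10^7/(π×90.00) = 5.432×10^6 mm³.
d = 175.8 mm.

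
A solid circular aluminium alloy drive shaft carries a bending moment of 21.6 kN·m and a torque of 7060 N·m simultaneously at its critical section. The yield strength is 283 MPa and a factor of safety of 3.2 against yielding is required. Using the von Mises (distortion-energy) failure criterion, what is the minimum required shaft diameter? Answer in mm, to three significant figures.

σ_allow = σ_y/n = 283/3.2 = 88.44 MPa.
For a solid shaft σ_b = 32M/(πd³) and τ = 16T/(πd³), so the von Mises stress is σ' = (16/πd³)·√(4M²+3T²).
√(4M²+3T²) = √(4×(2.160×10^7)² + 3×(7.060×10^6)²) = 4.490×10^7 N·mm.
d³ = 16×4.490×10^7/(π×88.44) = 2.586×10^6 mm³.
d = 137.3 mm.

d = 137 mm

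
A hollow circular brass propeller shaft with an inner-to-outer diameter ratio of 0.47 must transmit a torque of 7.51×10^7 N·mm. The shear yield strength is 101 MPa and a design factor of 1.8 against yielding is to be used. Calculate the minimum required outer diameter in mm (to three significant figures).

τ_allow = 101/1.8 = 56.11 MPa.
For a hollow shaft τ = 16T/[πd_o³(1−k⁴)] with k = 0.47, so 1−k⁴ = 0.9512.
d_o³ = 16T/[π τ_allow (1−k⁴)] = 16×7.5100×10^7/(π×56.11×0.9512) = 7.166×10^6 mm³.
d_o = 192.8 mm.

d_o = 193 mm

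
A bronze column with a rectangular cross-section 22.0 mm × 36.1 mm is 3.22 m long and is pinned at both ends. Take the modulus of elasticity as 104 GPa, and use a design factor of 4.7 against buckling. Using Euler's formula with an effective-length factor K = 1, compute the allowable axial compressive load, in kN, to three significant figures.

P_allow = 0.675 kN

Buckling occurs about the weak axis: I_min = h·b³/12 = 36.1×22.0³/12 = 32030 mm⁴ (b = 22.0 mm is the smaller dimension).
Effective length L_e = KL = 1×3.22 m = 3220 mm.
Euler critical load P_cr = π²EI/L_e² = π²×104000×32030/3220² = 3171 N.
P_allow = P_cr/n = 3171/4.7 = 674.7 N.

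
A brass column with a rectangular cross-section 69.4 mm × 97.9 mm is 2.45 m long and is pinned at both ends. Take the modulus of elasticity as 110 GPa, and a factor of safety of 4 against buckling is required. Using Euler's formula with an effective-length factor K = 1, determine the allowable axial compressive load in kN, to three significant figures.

Buckling occurs about the weak axis: I_min = h·b³/12 = 97.9×69.4³/12 = 2.727×10^6 mm⁴ (b = 69.4 mm is the smaller dimension).
Effective length L_e = KL = 1×2.45 m = 2450 mm.
Euler critical load P_cr = π²EI/L_e² = π²×110000×2.727×10^6/2450² = 493200 N.
P_allow = P_cr/n = 493200/4 = 123300 N.

P_allow = 123 kN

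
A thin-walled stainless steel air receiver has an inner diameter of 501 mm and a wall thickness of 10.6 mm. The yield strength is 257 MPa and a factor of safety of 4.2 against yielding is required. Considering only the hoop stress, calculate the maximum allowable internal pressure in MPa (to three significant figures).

σ_allow = 257/4.2 = 61.19 MPa.
σ_h = pD/(2t) → p_allow = 2σ_allow t/D = 2×61.19×10.6/501 = 2.589 MPa.

p_allow = 2.59 MPa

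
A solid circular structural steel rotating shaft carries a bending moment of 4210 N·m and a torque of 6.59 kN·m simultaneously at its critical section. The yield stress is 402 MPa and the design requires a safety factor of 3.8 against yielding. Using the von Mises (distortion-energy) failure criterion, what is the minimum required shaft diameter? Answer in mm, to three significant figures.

σ_allow = σ_y/n = 402/3.8 = 105.8 MPa.
For a solid shaft σ_b = 32M/(πd³) and τ = 16T/(πd³), so the von Mises stress is σ' = (16/πd³)·√(4M²+3T²).
√(4M²+3T²) = √(4×(4.210×10^6)² + 3×(6.590×10^6)²) = 1.418×10^7 N·mm.
d³ = 16×1.418×10^7/(π×105.8) = 682800 mm³.
d = 88.06 mm.

d = 88.1 mm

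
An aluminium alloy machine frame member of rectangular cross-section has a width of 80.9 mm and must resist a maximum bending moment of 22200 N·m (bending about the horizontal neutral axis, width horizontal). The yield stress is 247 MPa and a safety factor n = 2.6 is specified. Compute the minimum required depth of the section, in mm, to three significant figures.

h = 132 mm

σ_allow = 247/2.6 = 95.00 MPa.
For a rectangular section σ = 6M/(bh²), so h² = 6M/(b σ_allow) = 6×2.2200×10^7/(80.9×95.00) = 17330 mm².
h = 131.6 mm.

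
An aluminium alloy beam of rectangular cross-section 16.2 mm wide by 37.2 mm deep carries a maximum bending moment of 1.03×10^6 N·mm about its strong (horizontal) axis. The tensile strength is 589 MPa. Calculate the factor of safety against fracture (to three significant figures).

n = 2.14

Section modulus S = bh²/6 = 16.2×37.2²/6 = 3736 mm³.
σ = M/S = 1030000/3736 = 275.7 MPa.
n = 589/275.7 = 2.137.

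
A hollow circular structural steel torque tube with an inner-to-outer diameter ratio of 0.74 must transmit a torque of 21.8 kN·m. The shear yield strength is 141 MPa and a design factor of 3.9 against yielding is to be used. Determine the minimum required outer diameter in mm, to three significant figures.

d_o = 164 mm

τ_allow = 141/3.9 = 36.15 MPa.
For a hollow shaft τ = 16T/[πd_o³(1−k⁴)] with k = 0.74, so 1−k⁴ = 0.7001.
d_o³ = 16T/[π τ_allow (1−k⁴)] = 16×2.1800×10^7/(π×36.15×0.7001) = 4.386×10^6 mm³.
d_o = 163.7 mm.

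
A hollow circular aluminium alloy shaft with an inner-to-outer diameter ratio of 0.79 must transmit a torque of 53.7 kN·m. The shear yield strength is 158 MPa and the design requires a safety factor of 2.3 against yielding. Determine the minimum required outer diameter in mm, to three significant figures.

τ_allow = 158/2.3 = 68.70 MPa.
For a hollow shaft τ = 16T/[πd_o³(1−k⁴)] with k = 0.79, so 1−k⁴ = 0.6105.
d_o³ = 16T/[π τ_allow (1−k⁴)] = 16×5.3700×10^7/(π×68.70×0.6105) = 6.521×10^6 mm³.
d_o = 186.8 mm.

d_o = 187 mm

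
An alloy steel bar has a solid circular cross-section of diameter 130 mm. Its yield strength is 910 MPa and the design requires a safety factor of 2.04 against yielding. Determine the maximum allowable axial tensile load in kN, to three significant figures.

σ_allow = 910/2.04 = 446.1 MPa.
A = πd²/4 = π×130²/4 = 13270 mm².
F_allow = σ_allow × A = 446.1×13270 = 5.921×10^6 N.

F_allow = 5920 kN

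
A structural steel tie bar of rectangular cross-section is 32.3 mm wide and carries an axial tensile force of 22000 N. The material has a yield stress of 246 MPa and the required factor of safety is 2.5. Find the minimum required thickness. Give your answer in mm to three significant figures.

σ_allow = 246/2.5 = 98.40 MPa.
Required area A = F/σ_allow = 22000/98.40 = 223.6 mm².
t = A/w = 223.6/32.3 = 6.922 mm.

t = 6.92 mm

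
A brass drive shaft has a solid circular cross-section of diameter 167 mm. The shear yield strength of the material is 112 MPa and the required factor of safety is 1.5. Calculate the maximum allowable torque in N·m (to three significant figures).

τ_allow = 112/1.5 = 74.67 MPa.
For a solid shaft T_allow = τ_allow·πd³/16; πd³/16 = π×167³/16 = 914500 mm³.
T_allow = 74.67×914500 = 6.828×10^7 N·mm = 68280 N·m.

T_allow = 68300 N·m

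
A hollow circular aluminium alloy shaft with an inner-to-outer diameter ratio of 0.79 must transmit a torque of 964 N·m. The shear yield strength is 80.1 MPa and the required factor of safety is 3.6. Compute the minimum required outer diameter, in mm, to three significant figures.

d_o = 71.2 mm

τ_allow = 80.1/3.6 = 22.25 MPa.
For a hollow shaft τ = 16T/[πd_o³(1−k⁴)] with k = 0.79, so 1−k⁴ = 0.6105.
d_o³ = 16T/[π τ_allow (1−k⁴)] = 16×964000/(π×22.25×0.6105) = 361400 mm³.
d_o = 71.23 mm.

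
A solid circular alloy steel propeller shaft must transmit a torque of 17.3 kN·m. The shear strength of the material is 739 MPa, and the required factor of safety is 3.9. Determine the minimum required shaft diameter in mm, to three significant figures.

Allowable shear stress τ_allow = 739/3.9 = 189.5 MPa.
For a solid shaft τ = 16T/(πd³), so d³ = 16T/(π τ_allow) = 16×1.7300×10^7/(π×189.5) = 465000 mm³.
d = (465000)^(1/3) = 77.47 mm.

d = 77.5 mm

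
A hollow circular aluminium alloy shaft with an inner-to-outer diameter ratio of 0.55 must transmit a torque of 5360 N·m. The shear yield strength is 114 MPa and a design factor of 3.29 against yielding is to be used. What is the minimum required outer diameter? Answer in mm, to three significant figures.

d_o = 95.4 mm

τ_allow = 114/3.29 = 34.65 MPa.
For a hollow shaft τ = 16T/[πd_o³(1−k⁴)] with k = 0.55, so 1−k⁴ = 0.9085.
d_o³ = 16T/[π τ_allow (1−k⁴)] = 16×5360000/(π×34.65×0.9085) = 867200 mm³.
d_o = 95.36 mm.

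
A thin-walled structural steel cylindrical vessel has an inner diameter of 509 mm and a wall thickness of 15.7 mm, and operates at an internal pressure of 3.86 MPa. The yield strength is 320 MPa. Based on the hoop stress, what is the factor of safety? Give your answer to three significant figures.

n = 5.11

σ_h = pD/(2t) = 3.86×509/(2×15.7) = 62.57 MPa.
n = 320/62.57 = 5.114.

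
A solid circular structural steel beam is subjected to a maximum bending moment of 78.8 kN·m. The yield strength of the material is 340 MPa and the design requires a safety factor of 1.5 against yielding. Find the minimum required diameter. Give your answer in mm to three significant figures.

d = 152 mm

σ_allow = 340/1.5 = 226.7 MPa.
For a solid circular section σ = 32M/(πd³), so d³ = 32M/(π σ_allow) = 32×7.8800×10^7/(π×226.7) = 3.541×10^6 mm³.
d = 152.4 mm.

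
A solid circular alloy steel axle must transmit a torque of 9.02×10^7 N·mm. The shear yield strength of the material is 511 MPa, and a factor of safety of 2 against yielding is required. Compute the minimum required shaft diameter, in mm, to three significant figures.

Allowable shear stress τ_allow = 511/2 = 255.5 MPa.
For a solid shaft τ = 16T/(πd³), so d³ = 16T/(π τ_allow) = 16×9.0200×10^7/(π×255.5) = 1.798×10^6 mm³.
d = (1.798×10^6)^(1/3) = 121.6 mm.

d = 122 mm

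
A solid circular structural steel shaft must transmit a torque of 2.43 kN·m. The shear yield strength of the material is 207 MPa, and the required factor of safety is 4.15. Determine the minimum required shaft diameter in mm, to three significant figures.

d = 62.8 mm

Allowable shear stress τ_allow = 207/4.15 = 49.88 MPa.
For a solid shaft τ = 16T/(πd³), so d³ = 16T/(π τ_allow) = 16×2430000/(π×49.88) = 248100 mm³.
d = (248100)^(1/3) = 62.84 mm.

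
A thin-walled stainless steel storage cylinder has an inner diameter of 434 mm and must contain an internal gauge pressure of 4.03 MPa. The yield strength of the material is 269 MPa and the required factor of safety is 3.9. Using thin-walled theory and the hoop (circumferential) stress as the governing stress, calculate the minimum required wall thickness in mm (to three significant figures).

σ_allow = 269/3.9 = 68.97 MPa.
Hoop stress σ_h = pD/(2t), so t = pD/(2σ_allow) = 4.03×434/(2×68.97) = 12.68 mm.

t = 12.7 mm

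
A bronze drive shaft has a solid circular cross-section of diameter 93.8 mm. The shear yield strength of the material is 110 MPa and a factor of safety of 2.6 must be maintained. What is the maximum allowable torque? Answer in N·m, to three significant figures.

T_allow = 6860 N·m

τ_allow = 110/2.6 = 42.31 MPa.
For a solid shaft T_allow = τ_allow·πd³/16; πd³/16 = π×93.8³/16 = 162000 mm³.
T_allow = 42.31×162000 = 6.856×10^6 N·mm = 6856 N·m.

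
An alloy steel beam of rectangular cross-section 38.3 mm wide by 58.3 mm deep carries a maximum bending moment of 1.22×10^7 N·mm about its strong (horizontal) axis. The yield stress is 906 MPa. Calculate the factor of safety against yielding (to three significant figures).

n = 1.61

Section modulus S = bh²/6 = 38.3×58.3²/6 = 21700 mm³.
σ = M/S = 1.2200×10^7/21700 = 562.3 MPa.
n = 906/562.3 = 1.611.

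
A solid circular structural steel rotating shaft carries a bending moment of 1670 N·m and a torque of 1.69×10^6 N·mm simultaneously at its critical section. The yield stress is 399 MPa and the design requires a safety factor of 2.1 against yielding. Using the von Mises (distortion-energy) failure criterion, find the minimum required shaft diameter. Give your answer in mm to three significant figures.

d = 49.2 mm

σ_allow = σ_y/n = 399/2.1 = 190.0 MPa.
For a solid shaft σ_b = 32M/(πd³) and τ = 16T/(πd³), so the von Mises stress is σ' = (16/πd³)·√(4M²+3T²).
√(4M²+3T²) = √(4×(1.670×10^6)² + 3×(1.690×10^6)²) = 4.441×10^6 N·mm.
d³ = 16×4.441×10^6/(π×190.0) = 119000 mm³.
d = 49.19 mm.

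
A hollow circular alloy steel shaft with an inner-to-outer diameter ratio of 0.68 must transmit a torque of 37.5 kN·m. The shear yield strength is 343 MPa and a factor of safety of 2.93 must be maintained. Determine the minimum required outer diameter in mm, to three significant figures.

τ_allow = 343/2.93 = 117.1 MPa.
For a hollow shaft τ = 16T/[πd_o³(1−k⁴)] with k = 0.68, so 1−k⁴ = 0.7862.
d_o³ = 16T/[π τ_allow (1−k⁴)] = 16×3.7500×10^7/(π×117.1×0.7862) = 2.075×10^6 mm³.
d_o = 127.6 mm.

d_o = 128 mm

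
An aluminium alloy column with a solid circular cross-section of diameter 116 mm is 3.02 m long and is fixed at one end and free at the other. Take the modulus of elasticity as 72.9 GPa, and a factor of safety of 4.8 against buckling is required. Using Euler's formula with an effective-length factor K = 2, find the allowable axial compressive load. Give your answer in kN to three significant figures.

I = πd⁴/64 = π×116⁴/64 = 8.888×10^6 mm⁴.
Effective length L_e = KL = 2×3.02 m = 6040 mm.
Euler critical load P_cr = π²EI/L_e² = π²×72900×8.888×10^6/6040² = 175300 N.
P_allow = P_cr/n = 175300/4.8 = 36520 N.

P_allow = 36.5 kN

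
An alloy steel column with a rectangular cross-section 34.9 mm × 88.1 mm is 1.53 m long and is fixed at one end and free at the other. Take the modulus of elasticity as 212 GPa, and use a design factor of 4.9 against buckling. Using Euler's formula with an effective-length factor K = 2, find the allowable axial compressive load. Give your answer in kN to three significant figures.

P_allow = 14.2 kN

Buckling occurs about the weak axis: I_min = h·b³/12 = 88.1×34.9³/12 = 312100 mm⁴ (b = 34.9 mm is the smaller dimension).
Effective length L_e = KL = 2×1.53 m = 3060 mm.
Euler critical load P_cr = π²EI/L_e² = π²×212000×312100/3060² = 69740 N.
P_allow = P_cr/n = 69740/4.9 = 14230 N.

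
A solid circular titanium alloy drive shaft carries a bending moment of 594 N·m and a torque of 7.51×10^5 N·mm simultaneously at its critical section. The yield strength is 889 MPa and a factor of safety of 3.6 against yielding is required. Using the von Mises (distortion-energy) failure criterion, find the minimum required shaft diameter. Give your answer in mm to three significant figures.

σ_allow = σ_y/n = 889/3.6 = 246.9 MPa.
For a solid shaft σ_b = 32M/(πd³) and τ = 16T/(πd³), so the von Mises stress is σ' = (16/πd³)·√(4M²+3T²).
√(4M²+3T²) = √(4×(594000)² + 3×(751000)²) = 1.762×10^6 N·mm.
d³ = 16×1.762×10^6/(π×246.9) = 36330 mm³.
d = 33.12 mm.

d = 33.1 mm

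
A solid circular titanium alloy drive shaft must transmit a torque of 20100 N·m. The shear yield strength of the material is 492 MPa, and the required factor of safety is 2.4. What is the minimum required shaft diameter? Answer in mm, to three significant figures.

d = 79.3 mm

Allowable shear stress τ_allow = 492/2.4 = 205.0 MPa.
For a solid shaft τ = 16T/(πd³), so d³ = 16T/(π τ_allow) = 16×2.0100×10^7/(π×205.0) = 499400 mm³.
d = (499400)^(1/3) = 79.34 mm.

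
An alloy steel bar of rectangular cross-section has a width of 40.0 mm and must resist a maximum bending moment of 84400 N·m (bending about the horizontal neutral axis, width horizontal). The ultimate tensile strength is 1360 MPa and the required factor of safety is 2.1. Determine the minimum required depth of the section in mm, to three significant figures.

σ_allow = 1360/2.1 = 647.6 MPa.
For a rectangular section σ = 6M/(bh²), so h² = 6M/(b σ_allow) = 6×8.4400×10^7/(40.0×647.6) = 19550 mm².
h = 139.8 mm.

h = 140 mm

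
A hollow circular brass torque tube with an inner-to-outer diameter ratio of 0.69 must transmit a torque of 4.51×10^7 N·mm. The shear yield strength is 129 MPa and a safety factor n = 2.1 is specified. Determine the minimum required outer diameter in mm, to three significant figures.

d_o = 169 mm

τ_allow = 129/2.1 = 61.43 MPa.
For a hollow shaft τ = 16T/[πd_o³(1−k⁴)] with k = 0.69, so 1−k⁴ = 0.7733.
d_o³ = 16T/[π τ_allow (1−k⁴)] = 16×4.5100×10^7/(π×61.43×0.7733) = 4.835×10^6 mm³.
d_o = 169.1 mm.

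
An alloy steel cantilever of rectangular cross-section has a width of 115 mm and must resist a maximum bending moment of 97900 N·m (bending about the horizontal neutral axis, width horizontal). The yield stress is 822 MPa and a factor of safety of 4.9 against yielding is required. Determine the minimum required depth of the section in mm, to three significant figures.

σ_allow = 822/4.9 = 167.8 MPa.
For a rectangular section σ = 6M/(bh²), so h² = 6M/(b σ_allow) = 6×9.7900×10^7/(115×167.8) = 30450 mm².
h = 174.5 mm.

h = 174 mm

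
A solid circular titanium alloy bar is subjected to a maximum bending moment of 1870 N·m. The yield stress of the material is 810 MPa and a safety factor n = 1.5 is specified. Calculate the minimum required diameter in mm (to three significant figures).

σ_allow = 810/1.5 = 540.0 MPa.
For a solid circular section σ = 32M/(πd³), so d³ = 32M/(π σ_allow) = 32×1870000/(π×540.0) = 35270 mm³.
d = 32.80 mm.

d = 32.8 mm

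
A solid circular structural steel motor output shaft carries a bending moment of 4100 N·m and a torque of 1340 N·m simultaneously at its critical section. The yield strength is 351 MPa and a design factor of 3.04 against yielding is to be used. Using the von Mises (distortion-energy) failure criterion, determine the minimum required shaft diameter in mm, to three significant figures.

σ_allow = σ_y/n = 351/3.04 = 115.5 MPa.
For a solid shaft σ_b = 32M/(πd³) and τ = 16T/(πd³), so the von Mises stress is σ' = (16/πd³)·√(4M²+3T²).
√(4M²+3T²) = √(4×(4.100×10^6)² + 3×(1.340×10^6)²) = 8.522×10^6 N·mm.
d³ = 16×8.522×10^6/(π×115.5) = 375900 mm³.
d = 72.17 mm.

d = 72.2 mm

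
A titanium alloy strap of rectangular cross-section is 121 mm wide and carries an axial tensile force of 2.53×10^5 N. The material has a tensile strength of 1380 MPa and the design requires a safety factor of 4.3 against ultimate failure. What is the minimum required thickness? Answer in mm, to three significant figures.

t = 6.52 mm

σ_allow = 1380/4.3 = 320.9 MPa.
Required area A = F/σ_allow = 253000/320.9 = 788.3 mm².
t = A/w = 788.3/121 = 6.515 mm.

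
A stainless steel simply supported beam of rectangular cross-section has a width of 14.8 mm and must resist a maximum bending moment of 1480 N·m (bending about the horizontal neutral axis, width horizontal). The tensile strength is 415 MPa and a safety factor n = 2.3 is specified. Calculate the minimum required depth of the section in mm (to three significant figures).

h = 57.7 mm

σ_allow = 415/2.3 = 180.4 MPa.
For a rectangular section σ = 6M/(bh²), so h² = 6M/(b σ_allow) = 6×1480000/(14.8×180.4) = 3325 mm².
h = 57.67 mm.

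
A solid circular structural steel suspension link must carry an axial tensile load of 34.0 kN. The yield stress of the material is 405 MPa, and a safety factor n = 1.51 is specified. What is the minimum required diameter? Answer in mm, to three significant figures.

Allowable stress σ_allow = 405/1.51 = 268.2 MPa.
Required area A = F/σ_allow = 34000/268.2 = 126.8 mm².
A = πd²/4 → d = √(4A/π) = 12.70 mm.

d = 12.7 mm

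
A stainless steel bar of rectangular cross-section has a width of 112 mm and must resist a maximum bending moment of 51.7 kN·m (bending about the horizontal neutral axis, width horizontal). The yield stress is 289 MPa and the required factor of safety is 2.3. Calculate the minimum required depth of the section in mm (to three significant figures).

h = 148 mm

σ_allow = 289/2.3 = 125.7 MPa.
For a rectangular section σ = 6M/(bh²), so h² = 6M/(b σ_allow) = 6×5.1700×10^7/(112×125.7) = 22040 mm².
h = 148.5 mm.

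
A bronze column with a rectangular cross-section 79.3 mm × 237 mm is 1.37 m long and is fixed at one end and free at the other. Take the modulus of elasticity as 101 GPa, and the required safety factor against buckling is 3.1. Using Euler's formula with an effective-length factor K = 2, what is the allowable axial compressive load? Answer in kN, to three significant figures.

P_allow = 422 kN

Buckling occurs about the weak axis: I_min = h·b³/12 = 237×79.3³/12 = 9.849×10^6 mm⁴ (b = 79.3 mm is the smaller dimension).
Effective length L_e = KL = 2×1.37 m = 2740 mm.
Euler critical load P_cr = π²EI/L_e² = π²×101000×9.849×10^6/2740² = 1.308×10^6 N.
P_allow = P_cr/n = 1.308×10^6/3.1 = 421800 N.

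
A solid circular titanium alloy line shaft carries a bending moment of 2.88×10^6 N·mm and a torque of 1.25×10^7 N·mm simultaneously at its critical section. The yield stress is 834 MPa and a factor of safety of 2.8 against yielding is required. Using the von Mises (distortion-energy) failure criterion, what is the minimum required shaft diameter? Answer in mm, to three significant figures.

σ_allow = σ_y/n = 834/2.8 = 297.9 MPa.
For a solid shaft σ_b = 32M/(πd³) and τ = 16T/(πd³), so the von Mises stress is σ' = (16/πd³)·√(4M²+3T²).
√(4M²+3T²) = √(4×(2.880×10^6)² + 3×(1.250×10^7)²) = 2.240×10^7 N·mm.
d³ = 16×2.240×10^7/(π×297.9) = 383100 mm³.
d = 72.63 mm.

d = 72.6 mm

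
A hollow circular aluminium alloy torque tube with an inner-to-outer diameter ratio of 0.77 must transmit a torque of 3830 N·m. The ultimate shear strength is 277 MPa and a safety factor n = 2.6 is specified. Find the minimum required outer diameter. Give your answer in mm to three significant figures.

τ_allow = 277/2.6 = 106.5 MPa.
For a hollow shaft τ = 16T/[πd_o³(1−k⁴)] with k = 0.77, so 1−k⁴ = 0.6485.
d_o³ = 16T/[π τ_allow (1−k⁴)] = 16×3830000/(π×106.5×0.6485) = 282300 mm³.
d_o = 65.60 mm.

d_o = 65.6 mm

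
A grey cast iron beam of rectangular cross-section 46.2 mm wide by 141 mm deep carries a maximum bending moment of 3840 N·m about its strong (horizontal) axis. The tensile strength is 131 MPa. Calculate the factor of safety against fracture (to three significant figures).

n = 5.22

Section modulus S = bh²/6 = 46.2×141²/6 = 153100 mm³.
σ = M/S = 3840000/153100 = 25.08 MPa.
n = 131/25.08 = 5.222.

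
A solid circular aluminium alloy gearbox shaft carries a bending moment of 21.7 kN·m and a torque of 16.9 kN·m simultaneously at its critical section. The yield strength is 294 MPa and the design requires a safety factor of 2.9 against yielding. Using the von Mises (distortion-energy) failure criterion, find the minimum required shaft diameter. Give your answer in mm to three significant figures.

σ_allow = σ_y/n = 294/2.9 = 101.4 MPa.
For a solid shaft σ_b = 32M/(πd³) and τ = 16T/(πd³), so the von Mises stress is σ' = (16/πd³)·√(4M²+3T²).
√(4M²+3T²) = √(4×(2.170×10^7)² + 3×(1.690×10^7)²) = 5.235×10^7 N·mm.
d³ = 16×5.235×10^7/(π×101.4) = 2.630×10^6 mm³.
d = 138.0 mm.

d = 138 mm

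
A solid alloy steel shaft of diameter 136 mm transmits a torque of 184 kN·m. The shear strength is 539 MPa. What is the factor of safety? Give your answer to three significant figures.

n = 1.45

τ = 16T/(πd³) = 16×1.8400×10^8/(π×136³) = 372.5 MPa.
n = τ_limit/τ = 539/372.5 = 1.447.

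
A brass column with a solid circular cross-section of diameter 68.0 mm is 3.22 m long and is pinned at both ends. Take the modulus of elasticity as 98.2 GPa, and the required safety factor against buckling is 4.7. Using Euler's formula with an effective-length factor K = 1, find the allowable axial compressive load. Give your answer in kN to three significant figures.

I = πd⁴/64 = π×68.0⁴/64 = 1.050×10^6 mm⁴.
Effective length L_e = KL = 1×3.22 m = 3220 mm.
Euler critical load P_cr = π²EI/L_e² = π²×98200×1.050×10^6/3220² = 98110 N.
P_allow = P_cr/n = 98110/4.7 = 20870 N.

P_allow = 20.9 kN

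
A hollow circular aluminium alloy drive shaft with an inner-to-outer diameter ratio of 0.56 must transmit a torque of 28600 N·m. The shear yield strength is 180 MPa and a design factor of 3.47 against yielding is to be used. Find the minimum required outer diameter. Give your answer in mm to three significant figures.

τ_allow = 180/3.47 = 51.87 MPa.
For a hollow shaft τ = 16T/[πd_o³(1−k⁴)] with k = 0.56, so 1−k⁴ = 0.9017.
d_o³ = 16T/[π τ_allow (1−k⁴)] = 16×2.8600×10^7/(π×51.87×0.9017) = 3.114×10^6 mm³.
d_o = 146.0 mm.

d_o = 146 mm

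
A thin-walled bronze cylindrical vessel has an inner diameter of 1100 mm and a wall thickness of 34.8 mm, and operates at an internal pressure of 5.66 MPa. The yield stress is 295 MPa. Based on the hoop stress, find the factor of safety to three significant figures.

σ_h = pD/(2t) = 5.66×1100/(2×34.8) = 89.45 MPa.
n = 295/89.45 = 3.298.

n = 3.30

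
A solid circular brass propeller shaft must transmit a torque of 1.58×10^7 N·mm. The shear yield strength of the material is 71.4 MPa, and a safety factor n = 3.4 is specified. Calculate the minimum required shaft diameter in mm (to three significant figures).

Allowable shear stress τ_allow = 71.4/3.4 = 21.00 MPa.
For a solid shaft τ = 16T/(πd³), so d³ = 16T/(π τ_allow) = 16×1.5800×10^7/(π×21.00) = 3.832×10^6 mm³.
d = (3.832×10^6)^(1/3) = 156.5 mm.

d = 156 mm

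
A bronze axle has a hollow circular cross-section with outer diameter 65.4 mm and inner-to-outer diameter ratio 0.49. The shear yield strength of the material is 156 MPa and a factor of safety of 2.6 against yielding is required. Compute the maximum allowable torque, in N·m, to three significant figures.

τ_allow = 156/2.6 = 60.00 MPa.
For a hollow shaft T_allow = τ_allow·πd_o³(1−k⁴)/16 with 1−k⁴ = 0.9424, so πd_o³(1−k⁴)/16 = 51760 mm³.
T_allow = 60.00×51760 = 3.105×10^6 N·mm = 3105 N·m.

T_allow = 3110 N·m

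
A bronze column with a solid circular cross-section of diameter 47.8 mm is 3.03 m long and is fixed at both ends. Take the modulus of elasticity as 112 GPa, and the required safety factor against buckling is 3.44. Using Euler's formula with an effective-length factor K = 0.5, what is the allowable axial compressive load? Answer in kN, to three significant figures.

I = πd⁴/64 = π×47.8⁴/64 = 256300 mm⁴.
Effective length L_e = KL = 0.5×3.03 m = 1515 mm.
Euler critical load P_cr = π²EI/L_e² = π²×112000×256300/1515² = 123400 N.
P_allow = P_cr/n = 123400/3.44 = 35880 N.

P_allow = 35.9 kN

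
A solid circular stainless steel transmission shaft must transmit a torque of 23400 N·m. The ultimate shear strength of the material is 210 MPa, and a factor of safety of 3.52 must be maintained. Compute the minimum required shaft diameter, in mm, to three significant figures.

d = 126 mm

Allowable shear stress τ_allow = 210/3.52 = 59.66 MPa.
For a solid shaft τ = 16T/(πd³), so d³ = 16T/(π τ_allow) = 16×2.3400×10^7/(π×59.66) = 1.998×10^6 mm³.
d = (1.998×10^6)^(1/3) = 125.9 mm.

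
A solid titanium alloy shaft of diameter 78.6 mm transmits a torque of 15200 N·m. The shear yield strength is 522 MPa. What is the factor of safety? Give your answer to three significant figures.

τ = 16T/(πd³) = 16×1.5200×10^7/(π×78.6³) = 159.4 MPa.
n = τ_limit/τ = 522/159.4 = 3.274.

n = 3.27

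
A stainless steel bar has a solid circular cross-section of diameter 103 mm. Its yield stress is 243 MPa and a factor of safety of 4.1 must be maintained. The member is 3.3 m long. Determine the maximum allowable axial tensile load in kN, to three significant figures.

F_allow = 494 kN

σ_allow = 243/4.1 = 59.27 MPa.
A = πd²/4 = π×103²/4 = 8332 mm².
F_allow = σ_allow × A = 59.27×8332 = 493800 N.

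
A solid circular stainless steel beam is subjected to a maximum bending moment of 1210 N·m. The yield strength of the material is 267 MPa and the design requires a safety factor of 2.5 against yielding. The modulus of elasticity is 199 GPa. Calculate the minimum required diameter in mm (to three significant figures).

d = 48.7 mm

σ_allow = 267/2.5 = 106.8 MPa.
For a solid circular section σ = 32M/(πd³), so d³ = 32M/(π σ_allow) = 32×1210000/(π×106.8) = 115400 mm³.
d = 48.69 mm.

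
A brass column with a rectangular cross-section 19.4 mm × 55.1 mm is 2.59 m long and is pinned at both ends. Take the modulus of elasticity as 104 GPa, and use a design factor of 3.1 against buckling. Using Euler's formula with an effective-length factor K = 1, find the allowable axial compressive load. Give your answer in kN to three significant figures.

Buckling occurs about the weak axis: I_min = h·b³/12 = 55.1×19.4³/12 = 33530 mm⁴ (b = 19.4 mm is the smaller dimension).
Effective length L_e = KL = 1×2.59 m = 2590 mm.
Euler critical load P_cr = π²EI/L_e² = π²×104000×33530/2590² = 5130 N.
P_allow = P_cr/n = 5130/3.1 = 1655 N.

P_allow = 1.65 kN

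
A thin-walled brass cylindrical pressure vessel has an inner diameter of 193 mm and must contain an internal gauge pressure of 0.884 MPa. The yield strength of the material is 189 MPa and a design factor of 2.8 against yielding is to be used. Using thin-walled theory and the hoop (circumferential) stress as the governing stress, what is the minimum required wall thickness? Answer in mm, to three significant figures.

σ_allow = 189/2.8 = 67.50 MPa.
Hoop stress σ_h = pD/(2t), so t = pD/(2σ_allow) = 0.884×193/(2×67.50) = 1.264 mm.

t = 1.26 mm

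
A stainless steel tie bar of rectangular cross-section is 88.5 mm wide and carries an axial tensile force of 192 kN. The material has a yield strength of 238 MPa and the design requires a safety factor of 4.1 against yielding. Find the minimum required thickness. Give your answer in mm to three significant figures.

σ_allow = 238/4.1 = 58.05 MPa.
Required area A = F/σ_allow = 192000/58.05 = 3308 mm².
t = A/w = 3308/88.5 = 37.37 mm.

t = 37.4 mm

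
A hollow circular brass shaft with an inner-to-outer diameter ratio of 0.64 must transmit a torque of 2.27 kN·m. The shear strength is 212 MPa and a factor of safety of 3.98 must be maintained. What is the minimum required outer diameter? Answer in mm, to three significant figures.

τ_allow = 212/3.98 = 53.27 MPa.
For a hollow shaft τ = 16T/[πd_o³(1−k⁴)] with k = 0.64, so 1−k⁴ = 0.8322.
d_o³ = 16T/[π τ_allow (1−k⁴)] = 16×2270000/(π×53.27×0.8322) = 260800 mm³.
d_o = 63.89 mm.

d_o = 63.9 mm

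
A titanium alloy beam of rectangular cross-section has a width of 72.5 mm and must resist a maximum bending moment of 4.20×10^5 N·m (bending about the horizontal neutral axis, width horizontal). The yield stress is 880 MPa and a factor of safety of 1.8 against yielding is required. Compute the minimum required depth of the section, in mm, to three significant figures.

σ_allow = 880/1.8 = 488.9 MPa.
For a rectangular section σ = 6M/(bh²), so h² = 6M/(b σ_allow) = 6×4.2000×10^8/(72.5×488.9) = 71100 mm².
h = 266.6 mm.

h = 267 mm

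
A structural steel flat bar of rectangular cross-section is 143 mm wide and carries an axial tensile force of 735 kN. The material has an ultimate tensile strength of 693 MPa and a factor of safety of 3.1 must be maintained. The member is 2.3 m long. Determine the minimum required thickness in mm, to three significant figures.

t = 23.0 mm

σ_allow = 693/3.1 = 223.5 MPa.
Required area A = F/σ_allow = 735000/223.5 = 3288 mm².
t = A/w = 3288/143 = 22.99 mm.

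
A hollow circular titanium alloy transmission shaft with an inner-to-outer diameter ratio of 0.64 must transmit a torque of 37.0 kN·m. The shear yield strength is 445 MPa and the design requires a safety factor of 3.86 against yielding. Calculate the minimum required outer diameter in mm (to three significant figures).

d_o = 125 mm

τ_allow = 445/3.86 = 115.3 MPa.
For a hollow shaft τ = 16T/[πd_o³(1−k⁴)] with k = 0.64, so 1−k⁴ = 0.8322.
d_o³ = 16T/[π τ_allow (1−k⁴)] = 16×3.7000×10^7/(π×115.3×0.8322) = 1.964×10^6 mm³.
d_o = 125.2 mm.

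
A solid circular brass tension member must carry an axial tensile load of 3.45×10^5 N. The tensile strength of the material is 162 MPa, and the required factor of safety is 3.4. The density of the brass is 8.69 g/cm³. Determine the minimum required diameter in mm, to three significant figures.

Allowable stress σ_allow = 162/3.4 = 47.65 MPa.
Required area A = F/σ_allow = 345000/47.65 = 7241 mm².
A = πd²/4 → d = √(4A/π) = 96.02 mm.

d = 96.0 mm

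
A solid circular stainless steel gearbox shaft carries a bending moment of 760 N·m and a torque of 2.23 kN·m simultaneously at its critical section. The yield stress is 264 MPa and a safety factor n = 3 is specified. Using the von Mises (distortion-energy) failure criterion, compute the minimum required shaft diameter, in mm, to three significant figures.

d = 62.2 mm

σ_allow = σ_y/n = 264/3 = 88.00 MPa.
For a solid shaft σ_b = 32M/(πd³) and τ = 16T/(πd³), so the von Mises stress is σ' = (16/πd³)·√(4M²+3T²).
√(4M²+3T²) = √(4×(760000)² + 3×(2.230×10^6)²) = 4.151×10^6 N·mm.
d³ = 16×4.151×10^6/(π×88.00) = 240200 mm³.
d = 62.16 mm.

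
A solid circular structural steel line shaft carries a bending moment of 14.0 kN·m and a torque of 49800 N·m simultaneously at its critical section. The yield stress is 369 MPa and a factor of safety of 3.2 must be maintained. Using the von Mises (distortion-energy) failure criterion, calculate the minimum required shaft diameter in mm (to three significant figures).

σ_allow = σ_y/n = 369/3.2 = 115.3 MPa.
For a solid shaft σ_b = 32M/(πd³) and τ = 16T/(πd³), so the von Mises stress is σ' = (16/πd³)·√(4M²+3T²).
√(4M²+3T²) = √(4×(1.400×10^7)² + 3×(4.980×10^7)²) = 9.069×10^7 N·mm.
d³ = 16×9.069×10^7/(π×115.3) = 4.005×10^6 mm³.
d = 158.8 mm.

d = 159 mm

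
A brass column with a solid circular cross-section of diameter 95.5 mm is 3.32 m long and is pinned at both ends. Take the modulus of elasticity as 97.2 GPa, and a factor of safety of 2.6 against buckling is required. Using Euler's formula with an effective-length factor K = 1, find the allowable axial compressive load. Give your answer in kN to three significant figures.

I = πd⁴/64 = π×95.5⁴/64 = 4.083×10^6 mm⁴.
Effective length L_e = KL = 1×3.32 m = 3320 mm.
Euler critical load P_cr = π²EI/L_e² = π²×97200×4.083×10^6/3320² = 355400 N.
P_allow = P_cr/n = 355400/2.6 = 136700 N.

P_allow = 137 kN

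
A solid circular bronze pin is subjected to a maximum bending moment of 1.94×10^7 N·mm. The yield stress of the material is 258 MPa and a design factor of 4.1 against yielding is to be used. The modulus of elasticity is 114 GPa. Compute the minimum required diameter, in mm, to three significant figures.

d = 146 mm

σ_allow = 258/4.1 = 62.93 MPa.
For a solid circular section σ = 32M/(πd³), so d³ = 32M/(π σ_allow) = 32×1.9400×10^7/(π×62.93) = 3.140×10^6 mm³.
d = 146.4 mm.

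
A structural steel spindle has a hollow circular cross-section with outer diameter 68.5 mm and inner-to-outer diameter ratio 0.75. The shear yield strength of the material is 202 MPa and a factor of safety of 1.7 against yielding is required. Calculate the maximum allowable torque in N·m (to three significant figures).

T_allow = 5130 N·m

τ_allow = 202/1.7 = 118.8 MPa.
For a hollow shaft T_allow = τ_allow·πd_o³(1−k⁴)/16 with 1−k⁴ = 0.6836, so πd_o³(1−k⁴)/16 = 43140 mm³.
T_allow = 118.8×43140 = 5.126×10^6 N·mm = 5126 N·m.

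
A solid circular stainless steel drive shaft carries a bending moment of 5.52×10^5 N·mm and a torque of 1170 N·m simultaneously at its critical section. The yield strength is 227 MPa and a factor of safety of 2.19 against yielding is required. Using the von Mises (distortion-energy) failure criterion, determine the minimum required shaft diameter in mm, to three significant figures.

d = 48.4 mm

σ_allow = σ_y/n = 227/2.19 = 103.7 MPa.
For a solid shaft σ_b = 32M/(πd³) and τ = 16T/(πd³), so the von Mises stress is σ' = (16/πd³)·√(4M²+3T²).
√(4M²+3T²) = √(4×(552000)² + 3×(1.170×10^6)²) = 2.308×10^6 N·mm.
d³ = 16×2.308×10^6/(π×103.7) = 113400 mm³.
d = 48.40 mm.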